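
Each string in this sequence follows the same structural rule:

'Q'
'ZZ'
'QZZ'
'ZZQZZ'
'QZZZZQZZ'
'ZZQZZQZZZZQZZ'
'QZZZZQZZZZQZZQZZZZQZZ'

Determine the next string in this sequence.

Each term (from the third on) is the two preceding terms concatenated in order: term 3 = Q·ZZ = QZZ.
So term 8 is ZZQZZQZZZZQZZ·QZZZZQZZZZQZZQZZZZQZZ.

ZZQZZQZZZZQZZQZZZZQZZZZQZZQZZZZQZZ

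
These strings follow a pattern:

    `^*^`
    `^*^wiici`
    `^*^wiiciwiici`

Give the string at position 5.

Each term is the previous one with wiici appended.
From ^*^wiiciwiici, 2 further steps: ^*^wiiciwiici → ^*^wiiciwiiciwiici → (answer).

^*^wiiciwiiciwiiciwiici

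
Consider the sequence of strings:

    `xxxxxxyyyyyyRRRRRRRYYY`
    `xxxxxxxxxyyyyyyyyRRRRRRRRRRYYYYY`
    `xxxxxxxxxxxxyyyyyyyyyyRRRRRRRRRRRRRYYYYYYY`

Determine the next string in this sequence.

xxxxxxxxxxxxxxxyyyyyyyyyyyyRRRRRRRRRRRRRRRRYYYYYYYYY

The n-th term is 3n x's then 2n+2 y's then 3n+1 R's then 2n-1 Y's, where the shown terms are n = 2, 3, 4.
Setting n = 5 gives 15, 12, 16, 9 characters in each block.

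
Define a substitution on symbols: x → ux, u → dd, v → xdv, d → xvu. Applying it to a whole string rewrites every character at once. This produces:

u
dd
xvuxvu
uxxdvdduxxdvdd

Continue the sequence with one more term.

Replace each of the 14 characters of uxxdvdduxxdvdd in place — dd ux ux xvu xdv xvu xvu dd ux ux xvu xdv xvu xvu — and concatenate.

dduxuxxvuxdvxvuxvudduxuxxvuxdvxvuxvu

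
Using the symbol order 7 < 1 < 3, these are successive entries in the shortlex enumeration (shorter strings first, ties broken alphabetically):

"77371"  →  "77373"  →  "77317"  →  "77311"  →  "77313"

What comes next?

77337

Find the rightmost character of 77313 below 3, bump it to the next letter, and reset everything to its right to 7.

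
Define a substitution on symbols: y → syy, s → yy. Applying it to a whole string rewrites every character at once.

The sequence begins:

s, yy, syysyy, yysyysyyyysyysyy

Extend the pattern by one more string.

Rewriting the 16 symbols of yysyysyyyysyysyy one by one yields syy syy yy syy syy yy syy syy syy syy yy syy syy yy syy syy; concatenated:

syysyyyysyysyyyysyysyysyysyyyysyysyyyysyysyy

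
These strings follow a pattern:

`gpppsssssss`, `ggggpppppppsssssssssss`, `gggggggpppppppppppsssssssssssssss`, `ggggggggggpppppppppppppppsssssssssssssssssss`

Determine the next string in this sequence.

gggggggggggggpppppppppppppppppppsssssssssssssssssssssss

Each string has the form g^{3n-2} p^{4n-1} s^{4n+3} (n = 1, 2, …).
At n = 5 the blocks have lengths 13, 19, 23.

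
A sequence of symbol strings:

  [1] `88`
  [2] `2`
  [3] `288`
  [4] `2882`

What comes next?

This is a Fibonacci-style word recurrence s(k) = s(k−1)·s(k−2): e.g. 2·88 = 288.
Continuing: 2882 · 288 gives term 5.

2882288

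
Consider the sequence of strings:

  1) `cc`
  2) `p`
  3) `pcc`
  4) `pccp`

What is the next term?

This is a Fibonacci-style word recurrence s(k) = s(k−1)·s(k−2): e.g. p·cc = pcc.
So term 5 is pccp·pcc.

pccppcc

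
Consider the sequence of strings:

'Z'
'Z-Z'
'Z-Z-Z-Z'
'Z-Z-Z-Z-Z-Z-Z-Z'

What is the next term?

s(k+1) = s(k)·-·s(k) — each term doubles the last with '-' between the halves.
One more doubling of Z-Z-Z-Z-Z-Z-Z-Z gives the answer.

Z-Z-Z-Z-Z-Z-Z-Z-Z-Z-Z-Z-Z-Z-Z-Z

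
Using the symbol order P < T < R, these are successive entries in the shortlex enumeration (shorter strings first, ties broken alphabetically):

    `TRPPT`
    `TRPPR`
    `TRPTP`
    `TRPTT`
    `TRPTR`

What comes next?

TRPRP

Find the rightmost character of TRPTR below R, bump it to the next letter, and reset everything to its right to P.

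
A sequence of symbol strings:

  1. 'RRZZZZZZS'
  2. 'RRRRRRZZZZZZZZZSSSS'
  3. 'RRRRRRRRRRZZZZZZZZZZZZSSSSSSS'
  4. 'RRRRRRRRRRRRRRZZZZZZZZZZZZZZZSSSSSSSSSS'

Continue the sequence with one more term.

Term n consists of 4n-2 R's, followed by 3n+3 Z's, followed by 3n-2 S's (n = 1, 2, …).
At n = 5 the blocks have lengths 18, 18, 13.

RRRRRRRRRRRRRRRRRRZZZZZZZZZZZZZZZZZZSSSSSSSSSSSSS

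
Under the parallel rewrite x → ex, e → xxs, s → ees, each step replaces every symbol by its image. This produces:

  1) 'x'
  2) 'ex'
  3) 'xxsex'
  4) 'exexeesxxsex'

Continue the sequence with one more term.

xxsexxxsexxxsxxseesexexeesxxsex

Expanding exexeesxxsex: e→xxs, x→ex, e→xxs, x→ex, e→xxs, e→xxs, s→ees, x→ex, x→ex, s→ees, e→xxs, x→ex. Concatenated: xxs ex xxs ex xxs xxs ees ex ex ees xxs ex.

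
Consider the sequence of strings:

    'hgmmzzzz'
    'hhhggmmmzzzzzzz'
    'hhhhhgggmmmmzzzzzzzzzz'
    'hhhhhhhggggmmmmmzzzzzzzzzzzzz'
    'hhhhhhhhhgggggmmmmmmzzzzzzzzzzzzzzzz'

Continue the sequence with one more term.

Each string has the form h^{2n-1} g^{n} m^{n+1} z^{3n+1} (n = 1, 2, …).
At n = 6 the blocks have lengths 11, 6, 7, 19.

hhhhhhhhhhhggggggmmmmmmmzzzzzzzzzzzzzzzzzzz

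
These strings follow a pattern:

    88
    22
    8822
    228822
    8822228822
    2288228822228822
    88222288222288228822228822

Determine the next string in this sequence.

This is a Fibonacci-style word recurrence s(k) = s(k−2)·s(k−1): e.g. 88·22 = 8822.
So term 8 is 2288228822228822·88222288222288228822228822.

228822882222882288222288222288228822228822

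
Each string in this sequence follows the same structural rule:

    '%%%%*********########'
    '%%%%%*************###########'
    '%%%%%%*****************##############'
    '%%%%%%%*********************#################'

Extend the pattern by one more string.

%%%%%%%%*************************####################

Term n consists of n+2 %'s, followed by 4n+1 *'s, followed by 3n+2 #'s, where the shown terms are n = 2, 3, 4, 5.
At n = 6 the blocks have lengths 8, 25, 20.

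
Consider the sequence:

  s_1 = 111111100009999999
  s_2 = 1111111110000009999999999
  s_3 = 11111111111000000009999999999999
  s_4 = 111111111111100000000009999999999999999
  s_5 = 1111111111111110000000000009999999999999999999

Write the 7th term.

The n-th term is 2n+3 1's then 2n 0's then 3n+1 9's, where the shown terms are n = 2, 3, 4, 5, 6.
Setting n = 8 gives 19, 16, 25 characters in each block.

111111111111111111100000000000000009999999999999999999999999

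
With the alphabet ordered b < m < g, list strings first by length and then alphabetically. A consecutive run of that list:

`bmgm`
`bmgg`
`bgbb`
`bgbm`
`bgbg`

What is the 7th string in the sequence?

Advancing 2 positions from bgbg through bgbg → bgmb reaches term 7.

bgmm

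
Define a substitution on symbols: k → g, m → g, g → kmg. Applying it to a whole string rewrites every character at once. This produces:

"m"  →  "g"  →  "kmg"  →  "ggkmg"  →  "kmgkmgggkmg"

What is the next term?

ggkmgggkmgkmgkmgggkmg

Rewriting each symbol of kmgkmgggkmg: k→g, m→g, g→kmg, k→g, m→g, g→kmg, g→kmg, g→kmg, k→g, m→g, g→kmg, which concatenates to g g kmg g g kmg kmg kmg g g kmg.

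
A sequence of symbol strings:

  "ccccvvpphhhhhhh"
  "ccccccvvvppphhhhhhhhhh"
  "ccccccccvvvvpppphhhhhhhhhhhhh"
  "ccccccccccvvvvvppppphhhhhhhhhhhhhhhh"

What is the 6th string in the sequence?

Term n consists of 2n c's, followed by n v's, followed by n p's, followed by 3n+1 h's, where the shown terms are n = 2, 3, 4, 5.
For term 6, n = 7, so the run lengths are 14, 7, 7, 22.

ccccccccccccccvvvvvvvppppppphhhhhhhhhhhhhhhhhhhhhh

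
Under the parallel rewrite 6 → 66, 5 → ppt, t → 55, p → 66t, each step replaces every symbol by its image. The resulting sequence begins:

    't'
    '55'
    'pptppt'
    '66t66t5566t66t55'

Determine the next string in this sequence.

666655666655pptppt666655666655pptppt

Applying the rule to each of the 16 symbols of 66t66t5566t66t55 gives the pieces 66 66 55 66 66 55 ppt ppt 66 66 55 66 66 55 ppt ppt, which concatenate to the answer.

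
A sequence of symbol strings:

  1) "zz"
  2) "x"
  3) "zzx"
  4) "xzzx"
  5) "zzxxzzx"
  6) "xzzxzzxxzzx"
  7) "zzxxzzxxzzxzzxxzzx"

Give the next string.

From term 3 onward, concatenate the second-to-last term with the last: zz·x = zzx, x·zzx = xzzx, …
Continuing: xzzxzzxxzzx · zzxxzzxxzzxzzxxzzx gives term 8.

xzzxzzxxzzxzzxxzzxxzzxzzxxzzx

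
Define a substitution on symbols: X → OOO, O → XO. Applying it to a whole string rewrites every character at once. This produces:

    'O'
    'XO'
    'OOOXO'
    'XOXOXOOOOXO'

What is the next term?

Expanding XOXOXOOOOXO: X→OOO, O→XO, X→OOO, O→XO, X→OOO, O→XO, O→XO, O→XO, O→XO, X→OOO, O→XO. Concatenated: OOO XO OOO XO OOO XO XO XO XO OOO XO.

OOOXOOOOXOOOOXOXOXOXOOOOXO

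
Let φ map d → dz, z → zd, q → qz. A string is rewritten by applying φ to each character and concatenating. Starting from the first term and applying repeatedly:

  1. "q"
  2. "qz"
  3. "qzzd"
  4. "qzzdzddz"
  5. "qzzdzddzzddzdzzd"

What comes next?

Rewriting the 16 symbols of qzzdzddzzddzdzzd one by one yields qz zd zd dz zd dz dz zd zd dz dz zd dz zd zd dz; concatenated:

qzzdzddzzddzdzzdzddzdzzddzzdzddz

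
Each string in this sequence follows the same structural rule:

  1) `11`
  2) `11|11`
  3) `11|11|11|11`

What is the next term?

Each string is two copies of the previous one joined by '|'.
Doubling 11|11|11|11 with '|' between the halves:

11|11|11|11|11|11|11|11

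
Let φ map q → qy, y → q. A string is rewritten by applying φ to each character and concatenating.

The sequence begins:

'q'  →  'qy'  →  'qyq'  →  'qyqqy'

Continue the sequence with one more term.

qyqqyqyq

Rewriting each symbol of qyqqy: q→qy, y→q, q→qy, q→qy, y→q, which concatenates to qy q qy qy q.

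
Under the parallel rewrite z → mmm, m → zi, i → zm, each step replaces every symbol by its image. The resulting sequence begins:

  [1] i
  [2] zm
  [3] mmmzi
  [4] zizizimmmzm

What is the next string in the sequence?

mmmzmmmmzmmmmzmzizizimmmzi

Rewriting each symbol of zizizimmmzm: z→mmm, i→zm, z→mmm, i→zm, z→mmm, i→zm, m→zi, m→zi, m→zi, z→mmm, m→zi, which concatenates to mmm zm mmm zm mmm zm zi zi zi mmm zi.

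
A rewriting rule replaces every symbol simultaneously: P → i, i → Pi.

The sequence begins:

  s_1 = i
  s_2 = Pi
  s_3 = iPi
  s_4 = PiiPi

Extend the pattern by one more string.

iPiPiiPi

Apply φ to PiiPi symbol by symbol: P→i, i→Pi, i→Pi, P→i, i→Pi; joined: i Pi Pi i Pi.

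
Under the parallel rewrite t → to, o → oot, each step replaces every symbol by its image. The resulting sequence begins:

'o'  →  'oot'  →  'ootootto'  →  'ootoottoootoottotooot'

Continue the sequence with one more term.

ootoottoootoottotoootootoottoootoottotooottoootootootto

Replace each of the 21 characters of ootoottoootoottotooot in place — oot oot to oot oot to to oot oot oot to oot oot to to oot to oot oot oot to — and concatenate.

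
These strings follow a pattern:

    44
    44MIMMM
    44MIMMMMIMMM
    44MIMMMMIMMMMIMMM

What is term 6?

44MIMMMMIMMMMIMMMMIMMMMIMMM

Each term is the previous one with MIMMM appended.
From 44MIMMMMIMMMMIMMM, 2 further steps: 44MIMMMMIMMMMIMMM → 44MIMMMMIMMMMIMMMMIMMM → (answer).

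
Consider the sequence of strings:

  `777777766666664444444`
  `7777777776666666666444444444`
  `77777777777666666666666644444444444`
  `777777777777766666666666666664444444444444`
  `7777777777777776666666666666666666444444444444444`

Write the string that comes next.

77777777777777777666666666666666666666644444444444444444

Reading off run lengths: 7 runs 7, 9, 11, 13, 15; 6 runs 7, 10, 13, 16, 19; 4 runs 7, 9, 11, 13, 15 — each is linear in n, where the shown terms are n = 2, 3, 4, 5, 6.
At n = 7 the blocks have lengths 17, 22, 17.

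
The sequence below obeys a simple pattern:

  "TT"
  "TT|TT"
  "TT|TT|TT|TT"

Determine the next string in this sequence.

Each string is two copies of the previous one joined by '|'.
One more doubling of TT|TT|TT|TT gives the answer.

TT|TT|TT|TT|TT|TT|TT|TT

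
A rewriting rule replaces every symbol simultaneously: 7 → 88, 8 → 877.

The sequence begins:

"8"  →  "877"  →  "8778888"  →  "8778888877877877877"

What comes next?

87788888778778778778778888877888887788888778888

φ(8778888877877877877) expands symbol-by-symbol to 877 88 88 877 877 877 877 877 88 88 877 88 88 877 88 88 877 88 88; joining the 19 pieces gives the next term.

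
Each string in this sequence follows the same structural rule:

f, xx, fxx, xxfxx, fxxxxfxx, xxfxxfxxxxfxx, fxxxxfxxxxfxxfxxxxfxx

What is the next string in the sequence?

This is a Fibonacci-style word recurrence s(k) = s(k−2)·s(k−1): e.g. f·xx = fxx.
So term 8 is xxfxxfxxxxfxx·fxxxxfxxxxfxxfxxxxfxx.

xxfxxfxxxxfxxfxxxxfxxxxfxxfxxxxfxx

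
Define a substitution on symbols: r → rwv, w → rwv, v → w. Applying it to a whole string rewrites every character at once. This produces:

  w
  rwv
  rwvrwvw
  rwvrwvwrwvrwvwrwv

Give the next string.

Rewriting the 17 symbols of rwvrwvwrwvrwvwrwv one by one yields rwv rwv w rwv rwv w rwv rwv rwv w rwv rwv w rwv rwv rwv w; concatenated:

rwvrwvwrwvrwvwrwvrwvrwvwrwvrwvwrwvrwvrwvw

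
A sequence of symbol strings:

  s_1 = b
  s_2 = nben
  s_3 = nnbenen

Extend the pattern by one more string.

Every step adds n to the front and en to the end of the previous string.
Applying this once more to nnbenen:

nnnbenenen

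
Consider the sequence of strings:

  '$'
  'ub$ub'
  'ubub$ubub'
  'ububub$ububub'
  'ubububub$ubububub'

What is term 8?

ububububububub$ububububububub

s(k+1) = ub·s(k)·ub, so each term gains ub as a prefix and ub as a suffix.
From ubububub$ubububub, 3 further steps: ubububub$ubububub → ububububub$ububububub → ubububububub$ubububububub → (answer).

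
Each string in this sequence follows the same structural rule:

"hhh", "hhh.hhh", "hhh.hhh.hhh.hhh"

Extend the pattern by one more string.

Every step duplicates the string with '.' between the halves.
Doubling hhh.hhh.hhh.hhh with '.' between the halves:

hhh.hhh.hhh.hhh.hhh.hhh.hhh.hhh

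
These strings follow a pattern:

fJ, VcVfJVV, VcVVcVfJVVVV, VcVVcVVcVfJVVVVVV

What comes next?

Each term wraps the previous one in VcV on the left and VV on the right.
Applying this once more to VcVVcVVcVfJVVVVVV:

VcVVcVVcVVcVfJVVVVVVVV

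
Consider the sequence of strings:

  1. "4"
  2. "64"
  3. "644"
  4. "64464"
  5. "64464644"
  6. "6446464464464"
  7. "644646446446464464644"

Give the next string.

6446464464464644646446446464464464

From term 3 onward, concatenate the last term with the second-to-last: 64·4 = 644, 644·64 = 64464, …
So term 8 is 644646446446464464644·6446464464464.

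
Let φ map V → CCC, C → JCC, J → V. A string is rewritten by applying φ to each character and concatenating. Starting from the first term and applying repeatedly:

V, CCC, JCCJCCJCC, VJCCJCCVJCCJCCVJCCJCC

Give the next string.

Applying the rule to each of the 21 symbols of VJCCJCCVJCCJCCVJCCJCC gives the pieces CCC V JCC JCC V JCC JCC CCC V JCC JCC V JCC JCC CCC V JCC JCC V JCC JCC, which concatenate to the answer.

CCCVJCCJCCVJCCJCCCCCVJCCJCCVJCCJCCCCCVJCCJCCVJCCJCC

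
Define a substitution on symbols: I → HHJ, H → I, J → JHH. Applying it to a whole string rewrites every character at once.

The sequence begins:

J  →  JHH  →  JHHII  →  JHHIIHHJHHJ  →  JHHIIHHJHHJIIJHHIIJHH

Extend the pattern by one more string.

JHHIIHHJHHJIIJHHIIJHHHHJHHJJHHIIHHJHHJJHHII

Applying the rule to each of the 21 symbols of JHHIIHHJHHJIIJHHIIJHH gives the pieces JHH I I HHJ HHJ I I JHH I I JHH HHJ HHJ JHH I I HHJ HHJ JHH I I, which concatenate to the answer.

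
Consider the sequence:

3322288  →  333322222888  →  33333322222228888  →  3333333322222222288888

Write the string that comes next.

Each string has the form 3^{2n} 2^{2n+1} 8^{n+1} (n = 1, 2, …).
For the next term, n = 5, so the run lengths are 10, 11, 6.

333333333322222222222888888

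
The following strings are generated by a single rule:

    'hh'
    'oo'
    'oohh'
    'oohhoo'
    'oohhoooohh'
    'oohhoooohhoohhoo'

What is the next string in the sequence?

This is a Fibonacci-style word recurrence s(k) = s(k−1)·s(k−2): e.g. oo·hh = oohh.
The next term joins oohhoooohhoohhoo and oohhoooohh.

oohhoooohhoohhoooohhoooohh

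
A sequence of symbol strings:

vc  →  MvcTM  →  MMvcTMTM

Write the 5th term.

Each term wraps the previous one in M on the left and TM on the right.
From MMvcTMTM, 2 further steps: MMvcTMTM → MMMvcTMTMTM → (answer).

MMMMvcTMTMTMTM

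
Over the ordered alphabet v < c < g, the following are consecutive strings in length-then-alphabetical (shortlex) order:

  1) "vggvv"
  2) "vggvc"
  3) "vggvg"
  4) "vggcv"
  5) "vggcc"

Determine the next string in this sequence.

Treat vggcc as a base-3 numeral over the given alphabet and add one, carrying through any trailing g's.

vggcg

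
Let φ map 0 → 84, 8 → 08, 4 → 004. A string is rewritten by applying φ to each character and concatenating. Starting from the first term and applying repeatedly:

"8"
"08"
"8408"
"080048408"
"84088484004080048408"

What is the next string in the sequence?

0800484080800408004848400484088484004080048408

φ(84088484004080048408) expands symbol-by-symbol to 08 004 84 08 08 004 08 004 84 84 004 84 08 84 84 004 08 004 84 08; joining the 20 pieces gives the next term.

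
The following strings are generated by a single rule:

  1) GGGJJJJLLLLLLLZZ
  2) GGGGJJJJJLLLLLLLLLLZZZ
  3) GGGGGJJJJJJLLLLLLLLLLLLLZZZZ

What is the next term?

Term n consists of n+1 G's, followed by n+2 J's, followed by 3n+1 L's, followed by n Z's, where the shown terms are n = 2, 3, 4.
Setting n = 5 gives 6, 7, 16, 5 characters in each block.

GGGGGGJJJJJJJLLLLLLLLLLLLLLLLZZZZZ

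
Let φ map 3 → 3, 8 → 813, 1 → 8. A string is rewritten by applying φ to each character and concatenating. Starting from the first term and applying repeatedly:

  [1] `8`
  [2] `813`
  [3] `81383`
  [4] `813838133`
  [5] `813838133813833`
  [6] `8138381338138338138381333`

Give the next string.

φ(8138381338138338138381333) expands symbol-by-symbol to 813 8 3 813 3 813 8 3 3 813 8 3 813 3 3 813 8 3 813 3 813 8 3 3 3; joining the 25 pieces gives the next term.

81383813381383381383813338138381338138333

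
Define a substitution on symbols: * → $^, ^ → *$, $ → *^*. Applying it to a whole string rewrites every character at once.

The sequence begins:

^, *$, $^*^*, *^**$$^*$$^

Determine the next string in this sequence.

Apply φ to *^**$$^*$$^ symbol by symbol: *→$^, ^→*$, *→$^, *→$^, $→*^*, $→*^*, ^→*$, *→$^, $→*^*, $→*^*, ^→*$; joined: $^ *$ $^ $^ *^* *^* *$ $^ *^* *^* *$.

$^*$$^$^*^**^**$$^*^**^**$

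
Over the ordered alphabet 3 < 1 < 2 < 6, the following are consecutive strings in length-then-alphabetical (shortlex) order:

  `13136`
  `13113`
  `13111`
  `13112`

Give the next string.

13116

Find the rightmost character of 13112 below 6, bump it to the next letter, and reset everything to its right to 3.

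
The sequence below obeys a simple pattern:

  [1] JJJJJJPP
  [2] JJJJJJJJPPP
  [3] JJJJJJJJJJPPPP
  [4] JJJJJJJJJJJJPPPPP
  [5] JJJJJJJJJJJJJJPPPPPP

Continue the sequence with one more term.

The n-th term is 2n J's then n-1 P's, where the shown terms are n = 3, 4, 5, 6, 7.
Setting n = 8 gives 16, 7 characters in each block.

JJJJJJJJJJJJJJJJPPPPPPP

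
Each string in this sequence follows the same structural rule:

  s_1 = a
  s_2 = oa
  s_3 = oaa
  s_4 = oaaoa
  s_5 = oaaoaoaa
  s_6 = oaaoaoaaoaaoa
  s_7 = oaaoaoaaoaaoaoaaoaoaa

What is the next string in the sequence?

oaaoaoaaoaaoaoaaoaoaaoaaoaoaaoaaoa

From term 3 onward, concatenate the last term with the second-to-last: oa·a = oaa, oaa·oa = oaaoa, …
So term 8 is oaaoaoaaoaaoaoaaoaoaa·oaaoaoaaoaaoa.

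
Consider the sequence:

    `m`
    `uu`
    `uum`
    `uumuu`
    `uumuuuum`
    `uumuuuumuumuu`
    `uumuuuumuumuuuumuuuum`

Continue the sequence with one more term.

This is a Fibonacci-style word recurrence s(k) = s(k−1)·s(k−2): e.g. uu·m = uum.
Continuing: uumuuuumuumuuuumuuuum · uumuuuumuumuu gives term 8.

uumuuuumuumuuuumuuuumuumuuuumuumuu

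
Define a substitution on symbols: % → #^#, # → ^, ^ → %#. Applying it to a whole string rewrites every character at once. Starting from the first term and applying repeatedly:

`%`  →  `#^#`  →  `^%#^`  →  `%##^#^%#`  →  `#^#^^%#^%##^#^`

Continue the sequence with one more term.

^%#^%#%##^#^%##^#^^%#^%#

φ(#^#^^%#^%##^#^) expands symbol-by-symbol to ^ %# ^ %# %# #^# ^ %# #^# ^ ^ %# ^ %#; joining the 14 pieces gives the next term.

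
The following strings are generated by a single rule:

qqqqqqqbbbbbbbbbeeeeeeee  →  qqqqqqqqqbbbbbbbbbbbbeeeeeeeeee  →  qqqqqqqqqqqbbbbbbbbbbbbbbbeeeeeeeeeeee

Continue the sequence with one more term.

qqqqqqqqqqqqqbbbbbbbbbbbbbbbbbbeeeeeeeeeeeeee

Term n consists of 2n+1 q's, followed by 3n b's, followed by 2n+2 e's, where the shown terms are n = 3, 4, 5.
At n = 6 the blocks have lengths 13, 18, 14.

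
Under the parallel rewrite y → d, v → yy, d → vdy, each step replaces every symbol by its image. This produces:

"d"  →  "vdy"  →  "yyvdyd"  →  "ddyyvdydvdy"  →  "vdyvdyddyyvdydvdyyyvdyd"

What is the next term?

φ(vdyvdyddyyvdydvdyyyvdyd) expands symbol-by-symbol to yy vdy d yy vdy d vdy vdy d d yy vdy d vdy yy vdy d d d yy vdy d vdy; joining the 23 pieces gives the next term.

yyvdydyyvdydvdyvdyddyyvdydvdyyyvdydddyyvdydvdy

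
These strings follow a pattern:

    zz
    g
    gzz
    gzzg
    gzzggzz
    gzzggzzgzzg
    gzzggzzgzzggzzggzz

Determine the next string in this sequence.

gzzggzzgzzggzzggzzgzzggzzgzzg

From term 3 onward, concatenate the last term with the second-to-last: g·zz = gzz, gzz·g = gzzg, …
Continuing: gzzggzzgzzggzzggzz · gzzggzzgzzg gives term 8.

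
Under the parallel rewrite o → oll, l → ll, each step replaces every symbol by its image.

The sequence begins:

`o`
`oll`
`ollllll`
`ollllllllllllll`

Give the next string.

ollllllllllllllllllllllllllllll

φ(ollllllllllllll) expands symbol-by-symbol to oll ll ll ll ll ll ll ll ll ll ll ll ll ll ll; joining the 15 pieces gives the next term.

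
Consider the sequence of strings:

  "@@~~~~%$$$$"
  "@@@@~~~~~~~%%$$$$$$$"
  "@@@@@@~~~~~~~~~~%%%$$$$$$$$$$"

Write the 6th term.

@@@@@@@@@@@@~~~~~~~~~~~~~~~~~~~%%%%%%$$$$$$$$$$$$$$$$$$$

Reading off run lengths: @ runs 2, 4, 6; ~ runs 4, 7, 10; % runs 1, 2, 3; $ runs 4, 7, 10 — each is linear in n (n = 1, 2, …).
Setting n = 6 gives 12, 19, 6, 19 characters in each block.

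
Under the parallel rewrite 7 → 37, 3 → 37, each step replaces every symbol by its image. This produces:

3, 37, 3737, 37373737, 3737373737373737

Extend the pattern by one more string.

37373737373737373737373737373737

Replace each of the 16 characters of 3737373737373737 in place — 37 37 37 37 37 37 37 37 37 37 37 37 37 37 37 37 — and concatenate.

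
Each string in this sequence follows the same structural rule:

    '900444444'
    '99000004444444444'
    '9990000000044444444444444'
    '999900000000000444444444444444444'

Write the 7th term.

Reading off run lengths: 9 runs 1, 2, 3, 4; 0 runs 2, 5, 8, 11; 4 runs 6, 10, 14, 18 — each is linear in n (n = 1, 2, …).
For term 7, n = 7, so the run lengths are 7, 20, 30.

999999900000000000000000000444444444444444444444444444444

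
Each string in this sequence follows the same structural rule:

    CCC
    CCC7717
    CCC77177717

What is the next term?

The strings grow by a fixed suffix 7717 each time.
One more step from CCC77177717 gives the answer.

CCC771777177717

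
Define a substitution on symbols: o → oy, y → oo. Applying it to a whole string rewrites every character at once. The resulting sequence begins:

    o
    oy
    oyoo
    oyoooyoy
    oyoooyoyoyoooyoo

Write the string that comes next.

Rewriting the 16 symbols of oyoooyoyoyoooyoo one by one yields oy oo oy oy oy oo oy oo oy oo oy oy oy oo oy oy; concatenated:

oyoooyoyoyoooyoooyoooyoyoyoooyoy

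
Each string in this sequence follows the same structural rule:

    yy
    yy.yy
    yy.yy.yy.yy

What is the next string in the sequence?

yy.yy.yy.yy.yy.yy.yy.yy

s(k+1) = s(k)·.·s(k) — each term doubles the last with '.' between the halves.
So the next term is two copies of yy.yy.yy.yy with '.' between the halves.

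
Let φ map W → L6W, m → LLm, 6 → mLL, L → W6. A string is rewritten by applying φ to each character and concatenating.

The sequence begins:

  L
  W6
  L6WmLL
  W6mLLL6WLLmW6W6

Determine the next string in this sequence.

Rewriting the 15 symbols of W6mLLL6WLLmW6W6 one by one yields L6W mLL LLm W6 W6 W6 mLL L6W W6 W6 LLm L6W mLL L6W mLL; concatenated:

L6WmLLLLmW6W6W6mLLL6WW6W6LLmL6WmLLL6WmLL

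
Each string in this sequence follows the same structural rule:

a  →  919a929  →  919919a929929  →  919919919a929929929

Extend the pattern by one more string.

919919919919a929929929929

Every step adds 919 to the front and 929 to the end of the previous string.
One more step from 919919919a929929929 gives the answer.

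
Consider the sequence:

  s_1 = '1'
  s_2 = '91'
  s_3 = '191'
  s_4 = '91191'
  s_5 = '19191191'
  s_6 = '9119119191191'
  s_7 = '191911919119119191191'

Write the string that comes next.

9119119191191191911919119119191191

This is a Fibonacci-style word recurrence s(k) = s(k−2)·s(k−1): e.g. 1·91 = 191.
So term 8 is 9119119191191·191911919119119191191.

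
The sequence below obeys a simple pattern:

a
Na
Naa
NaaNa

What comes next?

This is a Fibonacci-style word recurrence s(k) = s(k−1)·s(k−2): e.g. Na·a = Naa.
The next term joins NaaNa and Naa.

NaaNaNaa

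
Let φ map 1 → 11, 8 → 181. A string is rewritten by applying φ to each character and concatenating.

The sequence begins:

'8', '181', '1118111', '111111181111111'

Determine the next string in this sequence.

Applying the rule to each of the 15 symbols of 111111181111111 gives the pieces 11 11 11 11 11 11 11 181 11 11 11 11 11 11 11, which concatenate to the answer.

1111111111111118111111111111111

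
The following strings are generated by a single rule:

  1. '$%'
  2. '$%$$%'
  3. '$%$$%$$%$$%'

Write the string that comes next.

$%$$%$$%$$%$$%$$%$$%$$%

s(k+1) = s(k)·$·s(k) — each term doubles the last with '$' between the halves.
One more doubling of $%$$%$$%$$% gives the answer.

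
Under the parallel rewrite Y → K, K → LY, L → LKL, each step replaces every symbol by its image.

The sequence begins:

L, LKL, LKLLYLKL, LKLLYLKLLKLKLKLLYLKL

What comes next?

Replace each of the 20 characters of LKLLYLKLLKLKLKLLYLKL in place — LKL LY LKL LKL K LKL LY LKL LKL LY LKL LY LKL LY LKL LKL K LKL LY LKL — and concatenate.

LKLLYLKLLKLKLKLLYLKLLKLLYLKLLYLKLLYLKLLKLKLKLLYLKL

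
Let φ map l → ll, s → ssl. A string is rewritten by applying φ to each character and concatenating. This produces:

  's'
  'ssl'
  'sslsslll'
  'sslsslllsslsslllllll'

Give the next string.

φ(sslsslllsslsslllllll) expands symbol-by-symbol to ssl ssl ll ssl ssl ll ll ll ssl ssl ll ssl ssl ll ll ll ll ll ll ll; joining the 20 pieces gives the next term.

sslsslllsslsslllllllsslsslllsslsslllllllllllllll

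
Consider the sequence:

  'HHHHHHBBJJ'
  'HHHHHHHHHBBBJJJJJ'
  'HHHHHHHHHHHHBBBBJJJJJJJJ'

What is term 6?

Term n consists of 3n+3 H's, followed by n+1 B's, followed by 3n-1 J's (n = 1, 2, …).
Setting n = 6 gives 21, 7, 17 characters in each block.

HHHHHHHHHHHHHHHHHHHHHBBBBBBBJJJJJJJJJJJJJJJJJ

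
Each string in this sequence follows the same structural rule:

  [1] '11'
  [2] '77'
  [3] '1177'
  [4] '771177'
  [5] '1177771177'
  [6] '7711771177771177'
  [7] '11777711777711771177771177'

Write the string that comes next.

Each term (from the third on) is the two preceding terms concatenated in order: term 3 = 11·77 = 1177.
The next term joins 7711771177771177 and 11777711777711771177771177.

771177117777117711777711777711771177771177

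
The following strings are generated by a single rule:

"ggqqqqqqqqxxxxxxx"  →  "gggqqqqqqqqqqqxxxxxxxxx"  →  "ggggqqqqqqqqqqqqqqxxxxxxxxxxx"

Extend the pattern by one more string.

Reading off run lengths: g runs 2, 3, 4; q runs 8, 11, 14; x runs 7, 9, 11 — each is linear in n, where the shown terms are n = 2, 3, 4.
Setting n = 5 gives 5, 17, 13 characters in each block.

gggggqqqqqqqqqqqqqqqqqxxxxxxxxxxxxx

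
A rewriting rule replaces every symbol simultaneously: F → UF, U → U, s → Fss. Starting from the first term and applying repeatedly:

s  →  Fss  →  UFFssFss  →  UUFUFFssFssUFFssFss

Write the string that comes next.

UUUFUUFUFFssFssUFFssFssUUFUFFssFssUFFssFss

φ(UUFUFFssFssUFFssFss) expands symbol-by-symbol to U U UF U UF UF Fss Fss UF Fss Fss U UF UF Fss Fss UF Fss Fss; joining the 19 pieces gives the next term.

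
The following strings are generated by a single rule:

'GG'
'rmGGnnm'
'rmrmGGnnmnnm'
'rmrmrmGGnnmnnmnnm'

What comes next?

rmrmrmrmGGnnmnnmnnmnnm

s(k+1) = rm·s(k)·nnm, so each term gains rm as a prefix and nnm as a suffix.
One more step from rmrmrmGGnnmnnmnnm gives the answer.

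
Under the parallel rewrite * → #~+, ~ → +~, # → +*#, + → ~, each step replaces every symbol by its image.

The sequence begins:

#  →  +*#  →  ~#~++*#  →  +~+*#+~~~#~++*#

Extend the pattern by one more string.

Rewriting the 15 symbols of +~+*#+~~~#~++*# one by one yields ~ +~ ~ #~+ +*# ~ +~ +~ +~ +*# +~ ~ ~ #~+ +*#; concatenated:

~+~~#~++*#~+~+~+~+*#+~~~#~++*#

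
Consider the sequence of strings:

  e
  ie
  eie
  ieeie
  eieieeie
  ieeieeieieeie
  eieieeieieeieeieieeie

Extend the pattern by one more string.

Each term (from the third on) is the two preceding terms concatenated in order: term 3 = e·ie = eie.
Continuing: ieeieeieieeie · eieieeieieeieeieieeie gives term 8.

ieeieeieieeieeieieeieieeieeieieeie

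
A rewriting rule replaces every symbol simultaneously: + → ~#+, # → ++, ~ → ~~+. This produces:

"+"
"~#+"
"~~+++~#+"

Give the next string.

~~+~~+~#+~#+~#+~~+++~#+

Rewriting each symbol of ~~+++~#+: ~→~~+, ~→~~+, +→~#+, +→~#+, +→~#+, ~→~~+, #→++, +→~#+, which concatenates to ~~+ ~~+ ~#+ ~#+ ~#+ ~~+ ++ ~#+.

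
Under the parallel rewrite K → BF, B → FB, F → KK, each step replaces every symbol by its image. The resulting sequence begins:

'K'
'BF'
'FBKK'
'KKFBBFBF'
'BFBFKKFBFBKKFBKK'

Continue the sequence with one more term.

Replace each of the 16 characters of BFBFKKFBFBKKFBKK in place — FB KK FB KK BF BF KK FB KK FB BF BF KK FB BF BF — and concatenate.

FBKKFBKKBFBFKKFBKKFBBFBFKKFBBFBF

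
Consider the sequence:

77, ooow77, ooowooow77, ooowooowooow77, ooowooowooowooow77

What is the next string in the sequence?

Each term is the previous one with ooow prepended.
So the next term is ooow·ooowooowooowooow77.

ooowooowooowooowooow77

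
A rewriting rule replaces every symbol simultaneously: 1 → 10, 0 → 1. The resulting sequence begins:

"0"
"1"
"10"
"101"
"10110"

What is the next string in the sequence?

Expanding 10110: 1→10, 0→1, 1→10, 1→10, 0→1. Concatenated: 10 1 10 10 1.

10110101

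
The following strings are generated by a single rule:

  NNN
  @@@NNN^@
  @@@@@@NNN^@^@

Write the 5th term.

Every step adds @@@ to the front and ^@ to the end of the previous string.
From @@@@@@NNN^@^@, 2 further steps: @@@@@@NNN^@^@ → @@@@@@@@@NNN^@^@^@ → (answer).

@@@@@@@@@@@@NNN^@^@^@^@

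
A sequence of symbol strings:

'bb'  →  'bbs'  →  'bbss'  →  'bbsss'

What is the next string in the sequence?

Each term is the previous one with s appended.
So the next term is bbsss·s.

bbssss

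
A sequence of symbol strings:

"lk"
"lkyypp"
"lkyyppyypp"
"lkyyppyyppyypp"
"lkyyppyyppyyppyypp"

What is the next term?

Each term is the previous one with yypp appended.
So the next term is lkyyppyyppyyppyypp·yypp.

lkyyppyyppyyppyyppyypp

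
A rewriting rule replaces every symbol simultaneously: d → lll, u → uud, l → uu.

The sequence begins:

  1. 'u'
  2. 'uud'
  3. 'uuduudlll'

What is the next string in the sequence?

Expanding uuduudlll: u→uud, u→uud, d→lll, u→uud, u→uud, d→lll, l→uu, l→uu, l→uu. Concatenated: uud uud lll uud uud lll uu uu uu.

uuduudllluuduudllluuuuuu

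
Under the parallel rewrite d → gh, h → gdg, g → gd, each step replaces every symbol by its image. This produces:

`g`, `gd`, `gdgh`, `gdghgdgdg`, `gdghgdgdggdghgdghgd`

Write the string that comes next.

Rewriting the 19 symbols of gdghgdgdggdghgdghgd one by one yields gd gh gd gdg gd gh gd gh gd gd gh gd gdg gd gh gd gdg gd gh; concatenated:

gdghgdgdggdghgdghgdgdghgdgdggdghgdgdggdgh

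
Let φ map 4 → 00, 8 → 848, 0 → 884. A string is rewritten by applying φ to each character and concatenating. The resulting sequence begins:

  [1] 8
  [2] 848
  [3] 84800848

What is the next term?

Rewriting each symbol of 84800848: 8→848, 4→00, 8→848, 0→884, 0→884, 8→848, 4→00, 8→848, which concatenates to 848 00 848 884 884 848 00 848.

8480084888488484800848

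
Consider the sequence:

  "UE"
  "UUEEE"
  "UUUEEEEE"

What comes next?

Term n consists of n U's, followed by 2n-1 E's (n = 1, 2, …).
At n = 4 the blocks have lengths 4, 7.

UUUUEEEEEEE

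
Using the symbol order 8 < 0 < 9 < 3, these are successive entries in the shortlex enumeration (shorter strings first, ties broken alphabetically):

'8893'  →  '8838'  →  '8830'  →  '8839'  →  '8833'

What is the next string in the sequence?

8088

Treat 8833 as a base-4 numeral over the given alphabet and add one, carrying through any trailing 3's.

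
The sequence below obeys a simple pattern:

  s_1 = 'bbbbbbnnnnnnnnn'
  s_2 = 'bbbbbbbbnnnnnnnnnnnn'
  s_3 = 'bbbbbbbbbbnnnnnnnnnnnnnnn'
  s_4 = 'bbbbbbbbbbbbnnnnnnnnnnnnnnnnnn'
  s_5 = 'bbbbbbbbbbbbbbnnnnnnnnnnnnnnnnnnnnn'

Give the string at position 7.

Each string has the form b^{2n} n^{3n}, where the shown terms are n = 3, 4, 5, 6, 7.
At n = 9 the blocks have lengths 18, 27.

bbbbbbbbbbbbbbbbbbnnnnnnnnnnnnnnnnnnnnnnnnnnn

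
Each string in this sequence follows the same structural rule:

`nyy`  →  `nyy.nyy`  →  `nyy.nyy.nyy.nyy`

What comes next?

nyy.nyy.nyy.nyy.nyy.nyy.nyy.nyy

Every step duplicates the string with '.' between the halves.
So the next term is two copies of nyy.nyy.nyy.nyy with '.' between the halves.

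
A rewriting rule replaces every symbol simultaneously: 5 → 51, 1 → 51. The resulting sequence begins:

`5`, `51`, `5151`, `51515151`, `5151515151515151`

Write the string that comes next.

Applying the rule to each of the 16 symbols of 5151515151515151 gives the pieces 51 51 51 51 51 51 51 51 51 51 51 51 51 51 51 51, which concatenate to the answer.

51515151515151515151515151515151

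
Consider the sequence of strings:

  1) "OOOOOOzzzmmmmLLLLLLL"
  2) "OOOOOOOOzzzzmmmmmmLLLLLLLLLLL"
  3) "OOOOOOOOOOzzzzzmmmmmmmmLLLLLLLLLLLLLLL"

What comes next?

OOOOOOOOOOOOzzzzzzmmmmmmmmmmLLLLLLLLLLLLLLLLLLL

Each string has the form O^{2n+2} z^{n+1} m^{2n} L^{4n-1}, where the shown terms are n = 2, 3, 4.
For the next term, n = 5, so the run lengths are 12, 6, 10, 19.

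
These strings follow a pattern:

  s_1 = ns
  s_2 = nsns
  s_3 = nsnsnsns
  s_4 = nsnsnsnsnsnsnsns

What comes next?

s(k+1) = s(k)·s(k) — each term doubles the last.
Doubling nsnsnsnsnsnsnsns:

nsnsnsnsnsnsnsnsnsnsnsnsnsnsnsns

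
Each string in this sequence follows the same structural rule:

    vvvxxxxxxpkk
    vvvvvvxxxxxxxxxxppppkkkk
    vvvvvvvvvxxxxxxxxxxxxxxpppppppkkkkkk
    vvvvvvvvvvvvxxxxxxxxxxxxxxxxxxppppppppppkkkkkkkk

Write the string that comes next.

The n-th term is 3n v's then 4n+2 x's then 3n-2 p's then 2n k's (n = 1, 2, …).
At n = 5 the blocks have lengths 15, 22, 13, 10.

vvvvvvvvvvvvvvvxxxxxxxxxxxxxxxxxxxxxxpppppppppppppkkkkkkkkkk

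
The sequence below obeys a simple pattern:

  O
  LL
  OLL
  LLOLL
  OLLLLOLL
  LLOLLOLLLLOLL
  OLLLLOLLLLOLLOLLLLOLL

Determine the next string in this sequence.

LLOLLOLLLLOLLOLLLLOLLLLOLLOLLLLOLL

Each term (from the third on) is the two preceding terms concatenated in order: term 3 = O·LL = OLL.
The next term joins LLOLLOLLLLOLL and OLLLLOLLLLOLLOLLLLOLL.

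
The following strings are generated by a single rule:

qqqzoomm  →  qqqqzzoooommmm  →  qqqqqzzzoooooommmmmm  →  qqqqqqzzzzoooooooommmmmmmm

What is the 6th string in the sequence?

qqqqqqqqzzzzzzoooooooooooommmmmmmmmmmm

Term n consists of n+2 q's, followed by n z's, followed by 2n o's, followed by 2n m's (n = 1, 2, …).
At n = 6 the blocks have lengths 8, 6, 12, 12.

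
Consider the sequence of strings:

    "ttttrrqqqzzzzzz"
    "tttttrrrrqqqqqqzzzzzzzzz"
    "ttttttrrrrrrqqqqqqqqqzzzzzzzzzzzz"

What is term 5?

ttttttttrrrrrrrrrrqqqqqqqqqqqqqqqzzzzzzzzzzzzzzzzzz

The n-th term is n+3 t's then 2n r's then 3n q's then 3n+3 z's (n = 1, 2, …).
Setting n = 5 gives 8, 10, 15, 18 characters in each block.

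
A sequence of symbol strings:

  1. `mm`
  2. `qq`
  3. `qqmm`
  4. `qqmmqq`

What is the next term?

This is a Fibonacci-style word recurrence s(k) = s(k−1)·s(k−2): e.g. qq·mm = qqmm.
The next term joins qqmmqq and qqmm.

qqmmqqqqmm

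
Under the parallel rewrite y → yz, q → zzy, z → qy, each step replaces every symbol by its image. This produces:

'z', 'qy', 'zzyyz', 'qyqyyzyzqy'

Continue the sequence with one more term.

Rewriting each symbol of qyqyyzyzqy: q→zzy, y→yz, q→zzy, y→yz, y→yz, z→qy, y→yz, z→qy, q→zzy, y→yz, which concatenates to zzy yz zzy yz yz qy yz qy zzy yz.

zzyyzzzyyzyzqyyzqyzzyyz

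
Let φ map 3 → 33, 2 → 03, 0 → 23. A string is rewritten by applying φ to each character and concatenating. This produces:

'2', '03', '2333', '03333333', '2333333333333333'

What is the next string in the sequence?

Applying the rule to each of the 16 symbols of 2333333333333333 gives the pieces 03 33 33 33 33 33 33 33 33 33 33 33 33 33 33 33, which concatenate to the answer.

03333333333333333333333333333333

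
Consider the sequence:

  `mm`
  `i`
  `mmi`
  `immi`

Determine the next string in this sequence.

Each term (from the third on) is the two preceding terms concatenated in order: term 3 = mm·i = mmi.
Continuing: mmi · immi gives term 5.

mmiimmi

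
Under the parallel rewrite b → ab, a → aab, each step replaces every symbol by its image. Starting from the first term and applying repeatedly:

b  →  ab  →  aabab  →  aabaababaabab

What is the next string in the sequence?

aabaababaabaababaababaabaababaabab

Replace each of the 13 characters of aabaababaabab in place — aab aab ab aab aab ab aab ab aab aab ab aab ab — and concatenate.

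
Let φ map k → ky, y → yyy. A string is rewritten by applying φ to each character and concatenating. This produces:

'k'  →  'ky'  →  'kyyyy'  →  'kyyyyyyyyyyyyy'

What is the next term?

kyyyyyyyyyyyyyyyyyyyyyyyyyyyyyyyyyyyyyyyy

φ(kyyyyyyyyyyyyy) expands symbol-by-symbol to ky yyy yyy yyy yyy yyy yyy yyy yyy yyy yyy yyy yyy yyy; joining the 14 pieces gives the next term.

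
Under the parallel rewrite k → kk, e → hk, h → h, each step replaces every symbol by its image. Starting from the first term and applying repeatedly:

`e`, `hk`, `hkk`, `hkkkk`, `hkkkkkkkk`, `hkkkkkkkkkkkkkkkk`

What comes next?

Rewriting the 17 symbols of hkkkkkkkkkkkkkkkk one by one yields h kk kk kk kk kk kk kk kk kk kk kk kk kk kk kk kk; concatenated:

hkkkkkkkkkkkkkkkkkkkkkkkkkkkkkkkk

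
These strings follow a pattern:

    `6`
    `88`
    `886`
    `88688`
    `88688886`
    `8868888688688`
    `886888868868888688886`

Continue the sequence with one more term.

8868888688688886888868868888688688

From term 3 onward, concatenate the last term with the second-to-last: 88·6 = 886, 886·88 = 88688, …
The next term joins 886888868868888688886 and 8868888688688.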